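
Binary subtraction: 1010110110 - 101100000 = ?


Align and subtract column by column (LSB to MSB, borrowing when needed):
  1010110110
- 0101100000
  ----------
  col 0: (0 - 0 borrow-in) - 0 → 0 - 0 = 0, borrow out 0
  col 1: (1 - 0 borrow-in) - 0 → 1 - 0 = 1, borrow out 0
  col 2: (1 - 0 borrow-in) - 0 → 1 - 0 = 1, borrow out 0
  col 3: (0 - 0 borrow-in) - 0 → 0 - 0 = 0, borrow out 0
  col 4: (1 - 0 borrow-in) - 0 → 1 - 0 = 1, borrow out 0
  col 5: (1 - 0 borrow-in) - 1 → 1 - 1 = 0, borrow out 0
  col 6: (0 - 0 borrow-in) - 1 → borrow from next column: (0+2) - 1 = 1, borrow out 1
  col 7: (1 - 1 borrow-in) - 0 → 0 - 0 = 0, borrow out 0
  col 8: (0 - 0 borrow-in) - 1 → borrow from next column: (0+2) - 1 = 1, borrow out 1
  col 9: (1 - 1 borrow-in) - 0 → 0 - 0 = 0, borrow out 0
Reading bits MSB→LSB: 0101010110
Strip leading zeros: 101010110
= 101010110


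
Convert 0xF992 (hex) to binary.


Each hex digit → 4 binary bits:
  F = 1111
  9 = 1001
  9 = 1001
  2 = 0010
Concatenate: 1111 1001 1001 0010
= 1111100110010010


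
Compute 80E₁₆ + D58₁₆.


Align and add column by column (LSB to MSB, each column mod 16 with carry):
  080E
+ 0D58
  ----
  col 0: E(14) + 8(8) + 0 (carry in) = 22 → 6(6), carry out 1
  col 1: 0(0) + 5(5) + 1 (carry in) = 6 → 6(6), carry out 0
  col 2: 8(8) + D(13) + 0 (carry in) = 21 → 5(5), carry out 1
  col 3: 0(0) + 0(0) + 1 (carry in) = 1 → 1(1), carry out 0
Reading digits MSB→LSB: 1566
Strip leading zeros: 1566
= 0x1566


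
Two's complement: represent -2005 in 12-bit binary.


Original: 011111010101
Step 1 - Invert all bits: 100000101010
Step 2 - Add 1: 100000101010 + 1
= 100000101011 (represents -2005)


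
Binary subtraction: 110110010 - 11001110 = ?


Align and subtract column by column (LSB to MSB, borrowing when needed):
  110110010
- 011001110
  ---------
  col 0: (0 - 0 borrow-in) - 0 → 0 - 0 = 0, borrow out 0
  col 1: (1 - 0 borrow-in) - 1 → 1 - 1 = 0, borrow out 0
  col 2: (0 - 0 borrow-in) - 1 → borrow from next column: (0+2) - 1 = 1, borrow out 1
  col 3: (0 - 1 borrow-in) - 1 → borrow from next column: (-1+2) - 1 = 0, borrow out 1
  col 4: (1 - 1 borrow-in) - 0 → 0 - 0 = 0, borrow out 0
  col 5: (1 - 0 borrow-in) - 0 → 1 - 0 = 1, borrow out 0
  col 6: (0 - 0 borrow-in) - 1 → borrow from next column: (0+2) - 1 = 1, borrow out 1
  col 7: (1 - 1 borrow-in) - 1 → borrow from next column: (0+2) - 1 = 1, borrow out 1
  col 8: (1 - 1 borrow-in) - 0 → 0 - 0 = 0, borrow out 0
Reading bits MSB→LSB: 011100100
Strip leading zeros: 11100100
= 11100100


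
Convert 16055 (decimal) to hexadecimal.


Divide by 16 repeatedly:
16055 ÷ 16 = 1003 remainder 7 (7)
1003 ÷ 16 = 62 remainder 11 (B)
62 ÷ 16 = 3 remainder 14 (E)
3 ÷ 16 = 0 remainder 3 (3)
Reading remainders bottom-up:
= 0x3EB7


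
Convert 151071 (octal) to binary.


Each octal digit → 3 binary bits:
  1 = 001
  5 = 101
  1 = 001
  0 = 000
  7 = 111
  1 = 001
Concatenate: 001 101 001 000 111 001
= 001101001000111001


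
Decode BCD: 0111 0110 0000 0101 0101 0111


Each 4-bit group → digit:
  0111 → 7
  0110 → 6
  0000 → 0
  0101 → 5
  0101 → 5
  0111 → 7
= 760557


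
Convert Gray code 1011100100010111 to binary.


Gray code: 1011100100010111
MSB stays the same: 1
Each subsequent bit = prev_binary XOR current_gray:
  B[1] = 1 XOR 0 = 1
  B[2] = 1 XOR 1 = 0
  B[3] = 0 XOR 1 = 1
  B[4] = 1 XOR 1 = 0
  B[5] = 0 XOR 0 = 0
  B[6] = 0 XOR 0 = 0
  B[7] = 0 XOR 1 = 1
  B[8] = 1 XOR 0 = 1
  B[9] = 1 XOR 0 = 1
  B[10] = 1 XOR 0 = 1
  B[11] = 1 XOR 1 = 0
  B[12] = 0 XOR 0 = 0
  B[13] = 0 XOR 1 = 1
  B[14] = 1 XOR 1 = 0
  B[15] = 0 XOR 1 = 1
= 1101000111100101 (53733 decimal)


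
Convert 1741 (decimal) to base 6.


Divide by 6 repeatedly:
1741 ÷ 6 = 290 remainder 1
290 ÷ 6 = 48 remainder 2
48 ÷ 6 = 8 remainder 0
8 ÷ 6 = 1 remainder 2
1 ÷ 6 = 0 remainder 1
Reading remainders bottom-up:
= 12021


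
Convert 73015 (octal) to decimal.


Positional values:
Position 0: 5 × 8^0 = 5
Position 1: 1 × 8^1 = 8
Position 2: 0 × 8^2 = 0
Position 3: 3 × 8^3 = 1536
Position 4: 7 × 8^4 = 28672
Sum = 5 + 8 + 0 + 1536 + 28672
= 30221


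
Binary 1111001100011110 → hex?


Group into 4-bit nibbles: 1111001100011110
  1111 = F
  0011 = 3
  0001 = 1
  1110 = E
= 0xF31E


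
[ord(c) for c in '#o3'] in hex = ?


String: '#o3'  (3 characters)
Per-character ASCII lookup:
  '#': special character: '#' = 35 → 0x23
  'o': lowercase starts at 97: 'o' = 97 + 14 = 111 → 0x6F
  '3': digits start at 48: '3' = 48 + 3 = 51 → 0x33
= 0x23 0x6F 0x33


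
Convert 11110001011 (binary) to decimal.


Positional values:
Bit 0: 1 × 2^0 = 1
Bit 1: 1 × 2^1 = 2
Bit 3: 1 × 2^3 = 8
Bit 7: 1 × 2^7 = 128
Bit 8: 1 × 2^8 = 256
Bit 9: 1 × 2^9 = 512
Bit 10: 1 × 2^10 = 1024
Sum = 1 + 2 + 8 + 128 + 256 + 512 + 1024
= 1931


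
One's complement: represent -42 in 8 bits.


Original: 00101010
Invert all bits:
  bit 0: 0 → 1
  bit 1: 0 → 1
  bit 2: 1 → 0
  bit 3: 0 → 1
  bit 4: 1 → 0
  bit 5: 0 → 1
  bit 6: 1 → 0
  bit 7: 0 → 1
= 11010101


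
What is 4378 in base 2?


Divide by 2 repeatedly:
4378 ÷ 2 = 2189 remainder 0
2189 ÷ 2 = 1094 remainder 1
1094 ÷ 2 = 547 remainder 0
547 ÷ 2 = 273 remainder 1
273 ÷ 2 = 136 remainder 1
136 ÷ 2 = 68 remainder 0
68 ÷ 2 = 34 remainder 0
34 ÷ 2 = 17 remainder 0
17 ÷ 2 = 8 remainder 1
8 ÷ 2 = 4 remainder 0
4 ÷ 2 = 2 remainder 0
2 ÷ 2 = 1 remainder 0
1 ÷ 2 = 0 remainder 1
Reading remainders bottom-up:
= 1000100011010


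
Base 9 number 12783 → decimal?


Positional values (base 9):
  3 × 9^0 = 3 × 1 = 3
  8 × 9^1 = 8 × 9 = 72
  7 × 9^2 = 7 × 81 = 567
  2 × 9^3 = 2 × 729 = 1458
  1 × 9^4 = 1 × 6561 = 6561
Sum = 3 + 72 + 567 + 1458 + 6561
= 8661


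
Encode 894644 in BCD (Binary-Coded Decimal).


Each digit → 4-bit binary:
  8 → 1000
  9 → 1001
  4 → 0100
  6 → 0110
  4 → 0100
  4 → 0100
= 1000 1001 0100 0110 0100 0100


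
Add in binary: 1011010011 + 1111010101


Align and add column by column (LSB to MSB, carry propagating):
  01011010011
+ 01111010101
  -----------
  col 0: 1 + 1 + 0 (carry in) = 2 → bit 0, carry out 1
  col 1: 1 + 0 + 1 (carry in) = 2 → bit 0, carry out 1
  col 2: 0 + 1 + 1 (carry in) = 2 → bit 0, carry out 1
  col 3: 0 + 0 + 1 (carry in) = 1 → bit 1, carry out 0
  col 4: 1 + 1 + 0 (carry in) = 2 → bit 0, carry out 1
  col 5: 0 + 0 + 1 (carry in) = 1 → bit 1, carry out 0
  col 6: 1 + 1 + 0 (carry in) = 2 → bit 0, carry out 1
  col 7: 1 + 1 + 1 (carry in) = 3 → bit 1, carry out 1
  col 8: 0 + 1 + 1 (carry in) = 2 → bit 0, carry out 1
  col 9: 1 + 1 + 1 (carry in) = 3 → bit 1, carry out 1
  col 10: 0 + 0 + 1 (carry in) = 1 → bit 1, carry out 0
Reading bits MSB→LSB: 11010101000
Strip leading zeros: 11010101000
= 11010101000


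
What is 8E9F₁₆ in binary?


Each hex digit → 4 binary bits:
  8 = 1000
  E = 1110
  9 = 1001
  F = 1111
Concatenate: 1000 1110 1001 1111
= 1000111010011111


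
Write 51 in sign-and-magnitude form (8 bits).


Sign bit: 0 (positive)
Magnitude: 51 = 0110011
= 00110011


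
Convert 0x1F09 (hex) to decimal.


Positional values:
Position 0: 9 × 16^0 = 9 × 1 = 9
Position 1: 0 × 16^1 = 0 × 16 = 0
Position 2: F × 16^2 = 15 × 256 = 3840
Position 3: 1 × 16^3 = 1 × 4096 = 4096
Sum = 9 + 0 + 3840 + 4096
= 7945


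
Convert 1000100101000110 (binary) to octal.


Group into 3-bit groups: 001000100101000110
  001 = 1
  000 = 0
  100 = 4
  101 = 5
  000 = 0
  110 = 6
= 0o104506


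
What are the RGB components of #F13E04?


Hex: #F13E04
R = F1₁₆ = 241
G = 3E₁₆ = 62
B = 04₁₆ = 4
= RGB(241, 62, 4)


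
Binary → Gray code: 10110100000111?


Binary: 10110100000111
Gray code: G = B XOR (B >> 1)
B >> 1 = 01011010000011
10110100000111 XOR 01011010000011:
  1 XOR 0 = 1
  0 XOR 1 = 1
  1 XOR 0 = 1
  1 XOR 1 = 0
  0 XOR 1 = 1
  1 XOR 0 = 1
  0 XOR 1 = 1
  0 XOR 0 = 0
  0 XOR 0 = 0
  0 XOR 0 = 0
  0 XOR 0 = 0
  1 XOR 0 = 1
  1 XOR 1 = 0
  1 XOR 1 = 0
= 11101110000100


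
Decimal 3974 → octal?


Divide by 8 repeatedly:
3974 ÷ 8 = 496 remainder 6
496 ÷ 8 = 62 remainder 0
62 ÷ 8 = 7 remainder 6
7 ÷ 8 = 0 remainder 7
Reading remainders bottom-up:
= 0o7606


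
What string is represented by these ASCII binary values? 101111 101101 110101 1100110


Codes (binary): 101111 101101 110101 1100110
Per-code ASCII lookup:
  101111 = 47  (special character) → '/'
  101101 = 45  (special character) → '-'
  110101 = 53  (range 48-57: digits, 53 - 48 = 5) → '5'
  1100110 = 102  (range 97-122: lowercase, 102 - 97 = 5) → 'f'
= '/-5f'


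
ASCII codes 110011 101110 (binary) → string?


Codes (binary): 110011 101110
Per-code ASCII lookup:
  110011 = 51  (range 48-57: digits, 51 - 48 = 3) → '3'
  101110 = 46  (special character) → '.'
= '3.'


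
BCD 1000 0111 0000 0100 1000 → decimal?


Each 4-bit group → digit:
  1000 → 8
  0111 → 7
  0000 → 0
  0100 → 4
  1000 → 8
= 87048


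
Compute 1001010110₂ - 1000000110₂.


Align and subtract column by column (LSB to MSB, borrowing when needed):
  1001010110
- 1000000110
  ----------
  col 0: (0 - 0 borrow-in) - 0 → 0 - 0 = 0, borrow out 0
  col 1: (1 - 0 borrow-in) - 1 → 1 - 1 = 0, borrow out 0
  col 2: (1 - 0 borrow-in) - 1 → 1 - 1 = 0, borrow out 0
  col 3: (0 - 0 borrow-in) - 0 → 0 - 0 = 0, borrow out 0
  col 4: (1 - 0 borrow-in) - 0 → 1 - 0 = 1, borrow out 0
  col 5: (0 - 0 borrow-in) - 0 → 0 - 0 = 0, borrow out 0
  col 6: (1 - 0 borrow-in) - 0 → 1 - 0 = 1, borrow out 0
  col 7: (0 - 0 borrow-in) - 0 → 0 - 0 = 0, borrow out 0
  col 8: (0 - 0 borrow-in) - 0 → 0 - 0 = 0, borrow out 0
  col 9: (1 - 0 borrow-in) - 1 → 1 - 1 = 0, borrow out 0
Reading bits MSB→LSB: 0001010000
Strip leading zeros: 1010000
= 1010000


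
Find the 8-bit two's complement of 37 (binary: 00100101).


Original: 00100101
Step 1 - Invert all bits: 11011010
Step 2 - Add 1: 11011010 + 1
= 11011011 (represents -37)


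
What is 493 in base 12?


Divide by 12 repeatedly:
493 ÷ 12 = 41 remainder 1
41 ÷ 12 = 3 remainder 5
3 ÷ 12 = 0 remainder 3
Reading remainders bottom-up:
= 351


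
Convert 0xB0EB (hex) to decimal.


Positional values:
Position 0: B × 16^0 = 11 × 1 = 11
Position 1: E × 16^1 = 14 × 16 = 224
Position 2: 0 × 16^2 = 0 × 256 = 0
Position 3: B × 16^3 = 11 × 4096 = 45056
Sum = 11 + 224 + 0 + 45056
= 45291


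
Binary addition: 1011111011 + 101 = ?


Align and add column by column (LSB to MSB, carry propagating):
  01011111011
+ 00000000101
  -----------
  col 0: 1 + 1 + 0 (carry in) = 2 → bit 0, carry out 1
  col 1: 1 + 0 + 1 (carry in) = 2 → bit 0, carry out 1
  col 2: 0 + 1 + 1 (carry in) = 2 → bit 0, carry out 1
  col 3: 1 + 0 + 1 (carry in) = 2 → bit 0, carry out 1
  col 4: 1 + 0 + 1 (carry in) = 2 → bit 0, carry out 1
  col 5: 1 + 0 + 1 (carry in) = 2 → bit 0, carry out 1
  col 6: 1 + 0 + 1 (carry in) = 2 → bit 0, carry out 1
  col 7: 1 + 0 + 1 (carry in) = 2 → bit 0, carry out 1
  col 8: 0 + 0 + 1 (carry in) = 1 → bit 1, carry out 0
  col 9: 1 + 0 + 0 (carry in) = 1 → bit 1, carry out 0
  col 10: 0 + 0 + 0 (carry in) = 0 → bit 0, carry out 0
Reading bits MSB→LSB: 01100000000
Strip leading zeros: 1100000000
= 1100000000


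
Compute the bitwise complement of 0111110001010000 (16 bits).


Original: 0111110001010000
Invert all bits:
  bit 0: 0 → 1
  bit 1: 1 → 0
  bit 2: 1 → 0
  bit 3: 1 → 0
  bit 4: 1 → 0
  bit 5: 1 → 0
  bit 6: 0 → 1
  bit 7: 0 → 1
  bit 8: 0 → 1
  bit 9: 1 → 0
  bit 10: 0 → 1
  bit 11: 1 → 0
  bit 12: 0 → 1
  bit 13: 0 → 1
  bit 14: 0 → 1
  bit 15: 0 → 1
= 1000001110101111


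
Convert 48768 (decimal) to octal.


Divide by 8 repeatedly:
48768 ÷ 8 = 6096 remainder 0
6096 ÷ 8 = 762 remainder 0
762 ÷ 8 = 95 remainder 2
95 ÷ 8 = 11 remainder 7
11 ÷ 8 = 1 remainder 3
1 ÷ 8 = 0 remainder 1
Reading remainders bottom-up:
= 0o137200


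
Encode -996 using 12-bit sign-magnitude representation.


Sign bit: 1 (negative)
Magnitude: 996 = 01111100100
= 101111100100


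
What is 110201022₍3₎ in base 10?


Positional values (base 3):
  2 × 3^0 = 2 × 1 = 2
  2 × 3^1 = 2 × 3 = 6
  0 × 3^2 = 0 × 9 = 0
  1 × 3^3 = 1 × 27 = 27
  0 × 3^4 = 0 × 81 = 0
  2 × 3^5 = 2 × 243 = 486
  0 × 3^6 = 0 × 729 = 0
  1 × 3^7 = 1 × 2187 = 2187
  1 × 3^8 = 1 × 6561 = 6561
Sum = 2 + 6 + 0 + 27 + 0 + 486 + 0 + 2187 + 6561
= 9269


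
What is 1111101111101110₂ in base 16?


Group into 4-bit nibbles: 1111101111101110
  1111 = F
  1011 = B
  1110 = E
  1110 = E
= 0xFBEE


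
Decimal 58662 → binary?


Divide by 2 repeatedly:
58662 ÷ 2 = 29331 remainder 0
29331 ÷ 2 = 14665 remainder 1
14665 ÷ 2 = 7332 remainder 1
7332 ÷ 2 = 3666 remainder 0
3666 ÷ 2 = 1833 remainder 0
1833 ÷ 2 = 916 remainder 1
916 ÷ 2 = 458 remainder 0
458 ÷ 2 = 229 remainder 0
229 ÷ 2 = 114 remainder 1
114 ÷ 2 = 57 remainder 0
57 ÷ 2 = 28 remainder 1
28 ÷ 2 = 14 remainder 0
14 ÷ 2 = 7 remainder 0
7 ÷ 2 = 3 remainder 1
3 ÷ 2 = 1 remainder 1
1 ÷ 2 = 0 remainder 1
Reading remainders bottom-up:
= 1110010100100110


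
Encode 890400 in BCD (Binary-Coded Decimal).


Each digit → 4-bit binary:
  8 → 1000
  9 → 1001
  0 → 0000
  4 → 0100
  0 → 0000
  0 → 0000
= 1000 1001 0000 0100 0000 0000


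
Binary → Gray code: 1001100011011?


Binary: 1001100011011
Gray code: G = B XOR (B >> 1)
B >> 1 = 0100110001101
1001100011011 XOR 0100110001101:
  1 XOR 0 = 1
  0 XOR 1 = 1
  0 XOR 0 = 0
  1 XOR 0 = 1
  1 XOR 1 = 0
  0 XOR 1 = 1
  0 XOR 0 = 0
  0 XOR 0 = 0
  1 XOR 0 = 1
  1 XOR 1 = 0
  0 XOR 1 = 1
  1 XOR 0 = 1
  1 XOR 1 = 0
= 1101010010110


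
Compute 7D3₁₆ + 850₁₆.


Align and add column by column (LSB to MSB, each column mod 16 with carry):
  07D3
+ 0850
  ----
  col 0: 3(3) + 0(0) + 0 (carry in) = 3 → 3(3), carry out 0
  col 1: D(13) + 5(5) + 0 (carry in) = 18 → 2(2), carry out 1
  col 2: 7(7) + 8(8) + 1 (carry in) = 16 → 0(0), carry out 1
  col 3: 0(0) + 0(0) + 1 (carry in) = 1 → 1(1), carry out 0
Reading digits MSB→LSB: 1023
Strip leading zeros: 1023
= 0x1023


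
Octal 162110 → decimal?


Positional values:
Position 0: 0 × 8^0 = 0
Position 1: 1 × 8^1 = 8
Position 2: 1 × 8^2 = 64
Position 3: 2 × 8^3 = 1024
Position 4: 6 × 8^4 = 24576
Position 5: 1 × 8^5 = 32768
Sum = 0 + 8 + 64 + 1024 + 24576 + 32768
= 58440


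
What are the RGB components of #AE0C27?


Hex: #AE0C27
R = AE₁₆ = 174
G = 0C₁₆ = 12
B = 27₁₆ = 39
= RGB(174, 12, 39)


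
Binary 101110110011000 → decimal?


Positional values:
Bit 3: 1 × 2^3 = 8
Bit 4: 1 × 2^4 = 16
Bit 7: 1 × 2^7 = 128
Bit 8: 1 × 2^8 = 256
Bit 10: 1 × 2^10 = 1024
Bit 11: 1 × 2^11 = 2048
Bit 12: 1 × 2^12 = 4096
Bit 14: 1 × 2^14 = 16384
Sum = 8 + 16 + 128 + 256 + 1024 + 2048 + 4096 + 16384
= 23960


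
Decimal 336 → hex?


Divide by 16 repeatedly:
336 ÷ 16 = 21 remainder 0 (0)
21 ÷ 16 = 1 remainder 5 (5)
1 ÷ 16 = 0 remainder 1 (1)
Reading remainders bottom-up:
= 0x150


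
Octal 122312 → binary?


Each octal digit → 3 binary bits:
  1 = 001
  2 = 010
  2 = 010
  3 = 011
  1 = 001
  2 = 010
Concatenate: 001 010 010 011 001 010
= 001010010011001010


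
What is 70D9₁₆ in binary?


Each hex digit → 4 binary bits:
  7 = 0111
  0 = 0000
  D = 1101
  9 = 1001
Concatenate: 0111 0000 1101 1001
= 0111000011011001


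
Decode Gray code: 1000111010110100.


Gray code: 1000111010110100
MSB stays the same: 1
Each subsequent bit = prev_binary XOR current_gray:
  B[1] = 1 XOR 0 = 1
  B[2] = 1 XOR 0 = 1
  B[3] = 1 XOR 0 = 1
  B[4] = 1 XOR 1 = 0
  B[5] = 0 XOR 1 = 1
  B[6] = 1 XOR 1 = 0
  B[7] = 0 XOR 0 = 0
  B[8] = 0 XOR 1 = 1
  B[9] = 1 XOR 0 = 1
  B[10] = 1 XOR 1 = 0
  B[11] = 0 XOR 1 = 1
  B[12] = 1 XOR 0 = 1
  B[13] = 1 XOR 1 = 0
  B[14] = 0 XOR 0 = 0
  B[15] = 0 XOR 0 = 0
= 1111010011011000 (62680 decimal)


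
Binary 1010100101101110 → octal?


Group into 3-bit groups: 001010100101101110
  001 = 1
  010 = 2
  100 = 4
  101 = 5
  101 = 5
  110 = 6
= 0o124556


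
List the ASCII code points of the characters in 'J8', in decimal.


String: 'J8'  (2 characters)
Per-character ASCII lookup:
  'J': uppercase starts at 65: 'J' = 65 + 9 = 74
  '8': digits start at 48: '8' = 48 + 8 = 56
= 74 56


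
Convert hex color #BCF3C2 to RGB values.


Hex: #BCF3C2
R = BC₁₆ = 188
G = F3₁₆ = 243
B = C2₁₆ = 194
= RGB(188, 243, 194)


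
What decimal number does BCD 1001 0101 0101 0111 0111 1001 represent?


Each 4-bit group → digit:
  1001 → 9
  0101 → 5
  0101 → 5
  0111 → 7
  0111 → 7
  1001 → 9
= 955779


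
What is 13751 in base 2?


Divide by 2 repeatedly:
13751 ÷ 2 = 6875 remainder 1
6875 ÷ 2 = 3437 remainder 1
3437 ÷ 2 = 1718 remainder 1
1718 ÷ 2 = 859 remainder 0
859 ÷ 2 = 429 remainder 1
429 ÷ 2 = 214 remainder 1
214 ÷ 2 = 107 remainder 0
107 ÷ 2 = 53 remainder 1
53 ÷ 2 = 26 remainder 1
26 ÷ 2 = 13 remainder 0
13 ÷ 2 = 6 remainder 1
6 ÷ 2 = 3 remainder 0
3 ÷ 2 = 1 remainder 1
1 ÷ 2 = 0 remainder 1
Reading remainders bottom-up:
= 11010110110111


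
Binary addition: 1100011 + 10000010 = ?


Align and add column by column (LSB to MSB, carry propagating):
  001100011
+ 010000010
  ---------
  col 0: 1 + 0 + 0 (carry in) = 1 → bit 1, carry out 0
  col 1: 1 + 1 + 0 (carry in) = 2 → bit 0, carry out 1
  col 2: 0 + 0 + 1 (carry in) = 1 → bit 1, carry out 0
  col 3: 0 + 0 + 0 (carry in) = 0 → bit 0, carry out 0
  col 4: 0 + 0 + 0 (carry in) = 0 → bit 0, carry out 0
  col 5: 1 + 0 + 0 (carry in) = 1 → bit 1, carry out 0
  col 6: 1 + 0 + 0 (carry in) = 1 → bit 1, carry out 0
  col 7: 0 + 1 + 0 (carry in) = 1 → bit 1, carry out 0
  col 8: 0 + 0 + 0 (carry in) = 0 → bit 0, carry out 0
Reading bits MSB→LSB: 011100101
Strip leading zeros: 11100101
= 11100101


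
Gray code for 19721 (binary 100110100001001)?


Binary: 100110100001001
Gray code: G = B XOR (B >> 1)
B >> 1 = 010011010000100
100110100001001 XOR 010011010000100:
  1 XOR 0 = 1
  0 XOR 1 = 1
  0 XOR 0 = 0
  1 XOR 0 = 1
  1 XOR 1 = 0
  0 XOR 1 = 1
  1 XOR 0 = 1
  0 XOR 1 = 1
  0 XOR 0 = 0
  0 XOR 0 = 0
  0 XOR 0 = 0
  1 XOR 0 = 1
  0 XOR 1 = 1
  0 XOR 0 = 0
  1 XOR 0 = 1
= 110101110001101


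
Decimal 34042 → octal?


Divide by 8 repeatedly:
34042 ÷ 8 = 4255 remainder 2
4255 ÷ 8 = 531 remainder 7
531 ÷ 8 = 66 remainder 3
66 ÷ 8 = 8 remainder 2
8 ÷ 8 = 1 remainder 0
1 ÷ 8 = 0 remainder 1
Reading remainders bottom-up:
= 0o102372


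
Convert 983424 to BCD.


Each digit → 4-bit binary:
  9 → 1001
  8 → 1000
  3 → 0011
  4 → 0100
  2 → 0010
  4 → 0100
= 1001 1000 0011 0100 0010 0100


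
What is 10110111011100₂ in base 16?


Group into 4-bit nibbles: 0010110111011100
  0010 = 2
  1101 = D
  1101 = D
  1100 = C
= 0x2DDC


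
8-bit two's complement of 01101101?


Original: 01101101
Step 1 - Invert all bits: 10010010
Step 2 - Add 1: 10010010 + 1
= 10010011 (represents -109)


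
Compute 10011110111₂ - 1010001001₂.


Align and subtract column by column (LSB to MSB, borrowing when needed):
  10011110111
- 01010001001
  -----------
  col 0: (1 - 0 borrow-in) - 1 → 1 - 1 = 0, borrow out 0
  col 1: (1 - 0 borrow-in) - 0 → 1 - 0 = 1, borrow out 0
  col 2: (1 - 0 borrow-in) - 0 → 1 - 0 = 1, borrow out 0
  col 3: (0 - 0 borrow-in) - 1 → borrow from next column: (0+2) - 1 = 1, borrow out 1
  col 4: (1 - 1 borrow-in) - 0 → 0 - 0 = 0, borrow out 0
  col 5: (1 - 0 borrow-in) - 0 → 1 - 0 = 1, borrow out 0
  col 6: (1 - 0 borrow-in) - 0 → 1 - 0 = 1, borrow out 0
  col 7: (1 - 0 borrow-in) - 1 → 1 - 1 = 0, borrow out 0
  col 8: (0 - 0 borrow-in) - 0 → 0 - 0 = 0, borrow out 0
  col 9: (0 - 0 borrow-in) - 1 → borrow from next column: (0+2) - 1 = 1, borrow out 1
  col 10: (1 - 1 borrow-in) - 0 → 0 - 0 = 0, borrow out 0
Reading bits MSB→LSB: 01001101110
Strip leading zeros: 1001101110
= 1001101110


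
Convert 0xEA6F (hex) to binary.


Each hex digit → 4 binary bits:
  E = 1110
  A = 1010
  6 = 0110
  F = 1111
Concatenate: 1110 1010 0110 1111
= 1110101001101111


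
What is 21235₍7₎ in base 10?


Positional values (base 7):
  5 × 7^0 = 5 × 1 = 5
  3 × 7^1 = 3 × 7 = 21
  2 × 7^2 = 2 × 49 = 98
  1 × 7^3 = 1 × 343 = 343
  2 × 7^4 = 2 × 2401 = 4802
Sum = 5 + 21 + 98 + 343 + 4802
= 5269


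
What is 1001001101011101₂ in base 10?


Positional values:
Bit 0: 1 × 2^0 = 1
Bit 2: 1 × 2^2 = 4
Bit 3: 1 × 2^3 = 8
Bit 4: 1 × 2^4 = 16
Bit 6: 1 × 2^6 = 64
Bit 8: 1 × 2^8 = 256
Bit 9: 1 × 2^9 = 512
Bit 12: 1 × 2^12 = 4096
Bit 15: 1 × 2^15 = 32768
Sum = 1 + 4 + 8 + 16 + 64 + 256 + 512 + 4096 + 32768
= 37725


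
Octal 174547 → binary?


Each octal digit → 3 binary bits:
  1 = 001
  7 = 111
  4 = 100
  5 = 101
  4 = 100
  7 = 111
Concatenate: 001 111 100 101 100 111
= 001111100101100111


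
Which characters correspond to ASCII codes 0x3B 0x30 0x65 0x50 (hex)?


Codes (hex): 0x3B 0x30 0x65 0x50
Per-code ASCII lookup:
  0x3B = 59  (special character) → ';'
  0x30 = 48  (range 48-57: digits, 48 - 48 = 0) → '0'
  0x65 = 101  (range 97-122: lowercase, 101 - 97 = 4) → 'e'
  0x50 = 80  (range 65-90: uppercase, 80 - 65 = 15) → 'P'
= ';0eP'


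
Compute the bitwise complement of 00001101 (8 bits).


Original: 00001101
Invert all bits:
  bit 0: 0 → 1
  bit 1: 0 → 1
  bit 2: 0 → 1
  bit 3: 0 → 1
  bit 4: 1 → 0
  bit 5: 1 → 0
  bit 6: 0 → 1
  bit 7: 1 → 0
= 11110010


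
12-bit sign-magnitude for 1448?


Sign bit: 0 (positive)
Magnitude: 1448 = 10110101000
= 010110101000


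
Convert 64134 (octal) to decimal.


Positional values:
Position 0: 4 × 8^0 = 4
Position 1: 3 × 8^1 = 24
Position 2: 1 × 8^2 = 64
Position 3: 4 × 8^3 = 2048
Position 4: 6 × 8^4 = 24576
Sum = 4 + 24 + 64 + 2048 + 24576
= 26716


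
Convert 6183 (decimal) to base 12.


Divide by 12 repeatedly:
6183 ÷ 12 = 515 remainder 3
515 ÷ 12 = 42 remainder 11
42 ÷ 12 = 3 remainder 6
3 ÷ 12 = 0 remainder 3
Reading remainders bottom-up:
= 36B3


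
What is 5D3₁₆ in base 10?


Positional values:
Position 0: 3 × 16^0 = 3 × 1 = 3
Position 1: D × 16^1 = 13 × 16 = 208
Position 2: 5 × 16^2 = 5 × 256 = 1280
Sum = 3 + 208 + 1280
= 1491


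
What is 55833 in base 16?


Divide by 16 repeatedly:
55833 ÷ 16 = 3489 remainder 9 (9)
3489 ÷ 16 = 218 remainder 1 (1)
218 ÷ 16 = 13 remainder 10 (A)
13 ÷ 16 = 0 remainder 13 (D)
Reading remainders bottom-up:
= 0xDA19


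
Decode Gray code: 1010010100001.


Gray code: 1010010100001
MSB stays the same: 1
Each subsequent bit = prev_binary XOR current_gray:
  B[1] = 1 XOR 0 = 1
  B[2] = 1 XOR 1 = 0
  B[3] = 0 XOR 0 = 0
  B[4] = 0 XOR 0 = 0
  B[5] = 0 XOR 1 = 1
  B[6] = 1 XOR 0 = 1
  B[7] = 1 XOR 1 = 0
  B[8] = 0 XOR 0 = 0
  B[9] = 0 XOR 0 = 0
  B[10] = 0 XOR 0 = 0
  B[11] = 0 XOR 0 = 0
  B[12] = 0 XOR 1 = 1
= 1100011000001 (6337 decimal)


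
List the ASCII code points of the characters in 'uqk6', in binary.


String: 'uqk6'  (4 characters)
Per-character ASCII lookup:
  'u': lowercase starts at 97: 'u' = 97 + 20 = 117 → 1110101
  'q': lowercase starts at 97: 'q' = 97 + 16 = 113 → 1110001
  'k': lowercase starts at 97: 'k' = 97 + 10 = 107 → 1101011
  '6': digits start at 48: '6' = 48 + 6 = 54 → 110110
= 1110101 1110001 1101011 110110


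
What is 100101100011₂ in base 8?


Group into 3-bit groups: 100101100011
  100 = 4
  101 = 5
  100 = 4
  011 = 3
= 0o4543


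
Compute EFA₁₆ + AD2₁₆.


Align and add column by column (LSB to MSB, each column mod 16 with carry):
  0EFA
+ 0AD2
  ----
  col 0: A(10) + 2(2) + 0 (carry in) = 12 → C(12), carry out 0
  col 1: F(15) + D(13) + 0 (carry in) = 28 → C(12), carry out 1
  col 2: E(14) + A(10) + 1 (carry in) = 25 → 9(9), carry out 1
  col 3: 0(0) + 0(0) + 1 (carry in) = 1 → 1(1), carry out 0
Reading digits MSB→LSB: 19CC
Strip leading zeros: 19CC
= 0x19CC


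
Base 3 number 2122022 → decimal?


Positional values (base 3):
  2 × 3^0 = 2 × 1 = 2
  2 × 3^1 = 2 × 3 = 6
  0 × 3^2 = 0 × 9 = 0
  2 × 3^3 = 2 × 27 = 54
  2 × 3^4 = 2 × 81 = 162
  1 × 3^5 = 1 × 243 = 243
  2 × 3^6 = 2 × 729 = 1458
Sum = 2 + 6 + 0 + 54 + 162 + 243 + 1458
= 1925


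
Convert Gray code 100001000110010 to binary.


Gray code: 100001000110010
MSB stays the same: 1
Each subsequent bit = prev_binary XOR current_gray:
  B[1] = 1 XOR 0 = 1
  B[2] = 1 XOR 0 = 1
  B[3] = 1 XOR 0 = 1
  B[4] = 1 XOR 0 = 1
  B[5] = 1 XOR 1 = 0
  B[6] = 0 XOR 0 = 0
  B[7] = 0 XOR 0 = 0
  B[8] = 0 XOR 0 = 0
  B[9] = 0 XOR 1 = 1
  B[10] = 1 XOR 1 = 0
  B[11] = 0 XOR 0 = 0
  B[12] = 0 XOR 0 = 0
  B[13] = 0 XOR 1 = 1
  B[14] = 1 XOR 0 = 1
= 111110000100011 (31779 decimal)


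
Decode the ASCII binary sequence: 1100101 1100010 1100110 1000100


Codes (binary): 1100101 1100010 1100110 1000100
Per-code ASCII lookup:
  1100101 = 101  (range 97-122: lowercase, 101 - 97 = 4) → 'e'
  1100010 = 98  (range 97-122: lowercase, 98 - 97 = 1) → 'b'
  1100110 = 102  (range 97-122: lowercase, 102 - 97 = 5) → 'f'
  1000100 = 68  (range 65-90: uppercase, 68 - 65 = 3) → 'D'
= 'ebfD'


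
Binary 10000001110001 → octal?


Group into 3-bit groups: 010000001110001
  010 = 2
  000 = 0
  001 = 1
  110 = 6
  001 = 1
= 0o20161


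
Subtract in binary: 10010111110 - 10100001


Align and subtract column by column (LSB to MSB, borrowing when needed):
  10010111110
- 00010100001
  -----------
  col 0: (0 - 0 borrow-in) - 1 → borrow from next column: (0+2) - 1 = 1, borrow out 1
  col 1: (1 - 1 borrow-in) - 0 → 0 - 0 = 0, borrow out 0
  col 2: (1 - 0 borrow-in) - 0 → 1 - 0 = 1, borrow out 0
  col 3: (1 - 0 borrow-in) - 0 → 1 - 0 = 1, borrow out 0
  col 4: (1 - 0 borrow-in) - 0 → 1 - 0 = 1, borrow out 0
  col 5: (1 - 0 borrow-in) - 1 → 1 - 1 = 0, borrow out 0
  col 6: (0 - 0 borrow-in) - 0 → 0 - 0 = 0, borrow out 0
  col 7: (1 - 0 borrow-in) - 1 → 1 - 1 = 0, borrow out 0
  col 8: (0 - 0 borrow-in) - 0 → 0 - 0 = 0, borrow out 0
  col 9: (0 - 0 borrow-in) - 0 → 0 - 0 = 0, borrow out 0
  col 10: (1 - 0 borrow-in) - 0 → 1 - 0 = 1, borrow out 0
Reading bits MSB→LSB: 10000011101
Strip leading zeros: 10000011101
= 10000011101


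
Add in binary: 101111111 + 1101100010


Align and add column by column (LSB to MSB, carry propagating):
  00101111111
+ 01101100010
  -----------
  col 0: 1 + 0 + 0 (carry in) = 1 → bit 1, carry out 0
  col 1: 1 + 1 + 0 (carry in) = 2 → bit 0, carry out 1
  col 2: 1 + 0 + 1 (carry in) = 2 → bit 0, carry out 1
  col 3: 1 + 0 + 1 (carry in) = 2 → bit 0, carry out 1
  col 4: 1 + 0 + 1 (carry in) = 2 → bit 0, carry out 1
  col 5: 1 + 1 + 1 (carry in) = 3 → bit 1, carry out 1
  col 6: 1 + 1 + 1 (carry in) = 3 → bit 1, carry out 1
  col 7: 0 + 0 + 1 (carry in) = 1 → bit 1, carry out 0
  col 8: 1 + 1 + 0 (carry in) = 2 → bit 0, carry out 1
  col 9: 0 + 1 + 1 (carry in) = 2 → bit 0, carry out 1
  col 10: 0 + 0 + 1 (carry in) = 1 → bit 1, carry out 0
Reading bits MSB→LSB: 10011100001
Strip leading zeros: 10011100001
= 10011100001


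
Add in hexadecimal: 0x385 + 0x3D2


Align and add column by column (LSB to MSB, each column mod 16 with carry):
  0385
+ 03D2
  ----
  col 0: 5(5) + 2(2) + 0 (carry in) = 7 → 7(7), carry out 0
  col 1: 8(8) + D(13) + 0 (carry in) = 21 → 5(5), carry out 1
  col 2: 3(3) + 3(3) + 1 (carry in) = 7 → 7(7), carry out 0
  col 3: 0(0) + 0(0) + 0 (carry in) = 0 → 0(0), carry out 0
Reading digits MSB→LSB: 0757
Strip leading zeros: 757
= 0x757


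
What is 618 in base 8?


Divide by 8 repeatedly:
618 ÷ 8 = 77 remainder 2
77 ÷ 8 = 9 remainder 5
9 ÷ 8 = 1 remainder 1
1 ÷ 8 = 0 remainder 1
Reading remainders bottom-up:
= 0o1152


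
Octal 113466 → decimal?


Positional values:
Position 0: 6 × 8^0 = 6
Position 1: 6 × 8^1 = 48
Position 2: 4 × 8^2 = 256
Position 3: 3 × 8^3 = 1536
Position 4: 1 × 8^4 = 4096
Position 5: 1 × 8^5 = 32768
Sum = 6 + 48 + 256 + 1536 + 4096 + 32768
= 38710


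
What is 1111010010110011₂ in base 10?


Positional values:
Bit 0: 1 × 2^0 = 1
Bit 1: 1 × 2^1 = 2
Bit 4: 1 × 2^4 = 16
Bit 5: 1 × 2^5 = 32
Bit 7: 1 × 2^7 = 128
Bit 10: 1 × 2^10 = 1024
Bit 12: 1 × 2^12 = 4096
Bit 13: 1 × 2^13 = 8192
Bit 14: 1 × 2^14 = 16384
Bit 15: 1 × 2^15 = 32768
Sum = 1 + 2 + 16 + 32 + 128 + 1024 + 4096 + 8192 + 16384 + 32768
= 62643


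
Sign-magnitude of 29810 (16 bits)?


Sign bit: 0 (positive)
Magnitude: 29810 = 111010001110010
= 0111010001110010


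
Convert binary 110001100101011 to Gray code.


Binary: 110001100101011
Gray code: G = B XOR (B >> 1)
B >> 1 = 011000110010101
110001100101011 XOR 011000110010101:
  1 XOR 0 = 1
  1 XOR 1 = 0
  0 XOR 1 = 1
  0 XOR 0 = 0
  0 XOR 0 = 0
  1 XOR 0 = 1
  1 XOR 1 = 0
  0 XOR 1 = 1
  0 XOR 0 = 0
  1 XOR 0 = 1
  0 XOR 1 = 1
  1 XOR 0 = 1
  0 XOR 1 = 1
  1 XOR 0 = 1
  1 XOR 1 = 0
= 101001010111110


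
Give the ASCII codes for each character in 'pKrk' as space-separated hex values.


String: 'pKrk'  (4 characters)
Per-character ASCII lookup:
  'p': lowercase starts at 97: 'p' = 97 + 15 = 112 → 0x70
  'K': uppercase starts at 65: 'K' = 65 + 10 = 75 → 0x4B
  'r': lowercase starts at 97: 'r' = 97 + 17 = 114 → 0x72
  'k': lowercase starts at 97: 'k' = 97 + 10 = 107 → 0x6B
= 0x70 0x4B 0x72 0x6B


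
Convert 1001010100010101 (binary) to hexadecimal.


Group into 4-bit nibbles: 1001010100010101
  1001 = 9
  0101 = 5
  0001 = 1
  0101 = 5
= 0x9515


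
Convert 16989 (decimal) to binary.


Divide by 2 repeatedly:
16989 ÷ 2 = 8494 remainder 1
8494 ÷ 2 = 4247 remainder 0
4247 ÷ 2 = 2123 remainder 1
2123 ÷ 2 = 1061 remainder 1
1061 ÷ 2 = 530 remainder 1
530 ÷ 2 = 265 remainder 0
265 ÷ 2 = 132 remainder 1
132 ÷ 2 = 66 remainder 0
66 ÷ 2 = 33 remainder 0
33 ÷ 2 = 16 remainder 1
16 ÷ 2 = 8 remainder 0
8 ÷ 2 = 4 remainder 0
4 ÷ 2 = 2 remainder 0
2 ÷ 2 = 1 remainder 0
1 ÷ 2 = 0 remainder 1
Reading remainders bottom-up:
= 100001001011101


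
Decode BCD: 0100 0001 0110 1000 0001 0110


Each 4-bit group → digit:
  0100 → 4
  0001 → 1
  0110 → 6
  1000 → 8
  0001 → 1
  0110 → 6
= 416816


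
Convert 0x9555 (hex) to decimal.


Positional values:
Position 0: 5 × 16^0 = 5 × 1 = 5
Position 1: 5 × 16^1 = 5 × 16 = 80
Position 2: 5 × 16^2 = 5 × 256 = 1280
Position 3: 9 × 16^3 = 9 × 4096 = 36864
Sum = 5 + 80 + 1280 + 36864
= 38229


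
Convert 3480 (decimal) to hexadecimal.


Divide by 16 repeatedly:
3480 ÷ 16 = 217 remainder 8 (8)
217 ÷ 16 = 13 remainder 9 (9)
13 ÷ 16 = 0 remainder 13 (D)
Reading remainders bottom-up:
= 0xD98


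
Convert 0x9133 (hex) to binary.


Each hex digit → 4 binary bits:
  9 = 1001
  1 = 0001
  3 = 0011
  3 = 0011
Concatenate: 1001 0001 0011 0011
= 1001000100110011


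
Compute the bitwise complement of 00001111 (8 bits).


Original: 00001111
Invert all bits:
  bit 0: 0 → 1
  bit 1: 0 → 1
  bit 2: 0 → 1
  bit 3: 0 → 1
  bit 4: 1 → 0
  bit 5: 1 → 0
  bit 6: 1 → 0
  bit 7: 1 → 0
= 11110000


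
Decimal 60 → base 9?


Divide by 9 repeatedly:
60 ÷ 9 = 6 remainder 6
6 ÷ 9 = 0 remainder 6
Reading remainders bottom-up:
= 66


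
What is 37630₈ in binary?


Each octal digit → 3 binary bits:
  3 = 011
  7 = 111
  6 = 110
  3 = 011
  0 = 000
Concatenate: 011 111 110 011 000
= 011111110011000


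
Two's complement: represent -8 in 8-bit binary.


Original: 00001000
Step 1 - Invert all bits: 11110111
Step 2 - Add 1: 11110111 + 1
= 11111000 (represents -8)


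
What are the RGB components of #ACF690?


Hex: #ACF690
R = AC₁₆ = 172
G = F6₁₆ = 246
B = 90₁₆ = 144
= RGB(172, 246, 144)


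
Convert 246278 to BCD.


Each digit → 4-bit binary:
  2 → 0010
  4 → 0100
  6 → 0110
  2 → 0010
  7 → 0111
  8 → 1000
= 0010 0100 0110 0010 0111 1000


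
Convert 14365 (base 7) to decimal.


Positional values (base 7):
  5 × 7^0 = 5 × 1 = 5
  6 × 7^1 = 6 × 7 = 42
  3 × 7^2 = 3 × 49 = 147
  4 × 7^3 = 4 × 343 = 1372
  1 × 7^4 = 1 × 2401 = 2401
Sum = 5 + 42 + 147 + 1372 + 2401
= 3967


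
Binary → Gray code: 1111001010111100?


Binary: 1111001010111100
Gray code: G = B XOR (B >> 1)
B >> 1 = 0111100101011110
1111001010111100 XOR 0111100101011110:
  1 XOR 0 = 1
  1 XOR 1 = 0
  1 XOR 1 = 0
  1 XOR 1 = 0
  0 XOR 1 = 1
  0 XOR 0 = 0
  1 XOR 0 = 1
  0 XOR 1 = 1
  1 XOR 0 = 1
  0 XOR 1 = 1
  1 XOR 0 = 1
  1 XOR 1 = 0
  1 XOR 1 = 0
  1 XOR 1 = 0
  0 XOR 1 = 1
  0 XOR 0 = 0
= 1000101111100010


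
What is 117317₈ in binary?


Each octal digit → 3 binary bits:
  1 = 001
  1 = 001
  7 = 111
  3 = 011
  1 = 001
  7 = 111
Concatenate: 001 001 111 011 001 111
= 001001111011001111


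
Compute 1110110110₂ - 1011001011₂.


Align and subtract column by column (LSB to MSB, borrowing when needed):
  1110110110
- 1011001011
  ----------
  col 0: (0 - 0 borrow-in) - 1 → borrow from next column: (0+2) - 1 = 1, borrow out 1
  col 1: (1 - 1 borrow-in) - 1 → borrow from next column: (0+2) - 1 = 1, borrow out 1
  col 2: (1 - 1 borrow-in) - 0 → 0 - 0 = 0, borrow out 0
  col 3: (0 - 0 borrow-in) - 1 → borrow from next column: (0+2) - 1 = 1, borrow out 1
  col 4: (1 - 1 borrow-in) - 0 → 0 - 0 = 0, borrow out 0
  col 5: (1 - 0 borrow-in) - 0 → 1 - 0 = 1, borrow out 0
  col 6: (0 - 0 borrow-in) - 1 → borrow from next column: (0+2) - 1 = 1, borrow out 1
  col 7: (1 - 1 borrow-in) - 1 → borrow from next column: (0+2) - 1 = 1, borrow out 1
  col 8: (1 - 1 borrow-in) - 0 → 0 - 0 = 0, borrow out 0
  col 9: (1 - 0 borrow-in) - 1 → 1 - 1 = 0, borrow out 0
Reading bits MSB→LSB: 0011101011
Strip leading zeros: 11101011
= 11101011


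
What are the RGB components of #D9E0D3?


Hex: #D9E0D3
R = D9₁₆ = 217
G = E0₁₆ = 224
B = D3₁₆ = 211
= RGB(217, 224, 211)


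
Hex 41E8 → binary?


Each hex digit → 4 binary bits:
  4 = 0100
  1 = 0001
  E = 1110
  8 = 1000
Concatenate: 0100 0001 1110 1000
= 0100000111101000


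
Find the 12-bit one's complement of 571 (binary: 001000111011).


Original: 001000111011
Invert all bits:
  bit 0: 0 → 1
  bit 1: 0 → 1
  bit 2: 1 → 0
  bit 3: 0 → 1
  bit 4: 0 → 1
  bit 5: 0 → 1
  bit 6: 1 → 0
  bit 7: 1 → 0
  bit 8: 1 → 0
  bit 9: 0 → 1
  bit 10: 1 → 0
  bit 11: 1 → 0
= 110111000100


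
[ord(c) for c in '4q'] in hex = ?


String: '4q'  (2 characters)
Per-character ASCII lookup:
  '4': digits start at 48: '4' = 48 + 4 = 52 → 0x34
  'q': lowercase starts at 97: 'q' = 97 + 16 = 113 → 0x71
= 0x34 0x71


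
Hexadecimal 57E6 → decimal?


Positional values:
Position 0: 6 × 16^0 = 6 × 1 = 6
Position 1: E × 16^1 = 14 × 16 = 224
Position 2: 7 × 16^2 = 7 × 256 = 1792
Position 3: 5 × 16^3 = 5 × 4096 = 20480
Sum = 6 + 224 + 1792 + 20480
= 22502


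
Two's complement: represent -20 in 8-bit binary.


Original: 00010100
Step 1 - Invert all bits: 11101011
Step 2 - Add 1: 11101011 + 1
= 11101100 (represents -20)


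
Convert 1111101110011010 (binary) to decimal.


Positional values:
Bit 1: 1 × 2^1 = 2
Bit 3: 1 × 2^3 = 8
Bit 4: 1 × 2^4 = 16
Bit 7: 1 × 2^7 = 128
Bit 8: 1 × 2^8 = 256
Bit 9: 1 × 2^9 = 512
Bit 11: 1 × 2^11 = 2048
Bit 12: 1 × 2^12 = 4096
Bit 13: 1 × 2^13 = 8192
Bit 14: 1 × 2^14 = 16384
Bit 15: 1 × 2^15 = 32768
Sum = 2 + 8 + 16 + 128 + 256 + 512 + 2048 + 4096 + 8192 + 16384 + 32768
= 64410


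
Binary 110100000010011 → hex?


Group into 4-bit nibbles: 0110100000010011
  0110 = 6
  1000 = 8
  0001 = 1
  0011 = 3
= 0x6813


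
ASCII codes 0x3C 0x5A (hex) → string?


Codes (hex): 0x3C 0x5A
Per-code ASCII lookup:
  0x3C = 60  (special character) → '<'
  0x5A = 90  (range 65-90: uppercase, 90 - 65 = 25) → 'Z'
= '<Z'


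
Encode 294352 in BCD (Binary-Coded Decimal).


Each digit → 4-bit binary:
  2 → 0010
  9 → 1001
  4 → 0100
  3 → 0011
  5 → 0101
  2 → 0010
= 0010 1001 0100 0011 0101 0010


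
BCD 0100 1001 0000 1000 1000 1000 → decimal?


Each 4-bit group → digit:
  0100 → 4
  1001 → 9
  0000 → 0
  1000 → 8
  1000 → 8
  1000 → 8
= 490888


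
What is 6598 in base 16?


Divide by 16 repeatedly:
6598 ÷ 16 = 412 remainder 6 (6)
412 ÷ 16 = 25 remainder 12 (C)
25 ÷ 16 = 1 remainder 9 (9)
1 ÷ 16 = 0 remainder 1 (1)
Reading remainders bottom-up:
= 0x19C6


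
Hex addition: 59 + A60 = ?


Align and add column by column (LSB to MSB, each column mod 16 with carry):
  0059
+ 0A60
  ----
  col 0: 9(9) + 0(0) + 0 (carry in) = 9 → 9(9), carry out 0
  col 1: 5(5) + 6(6) + 0 (carry in) = 11 → B(11), carry out 0
  col 2: 0(0) + A(10) + 0 (carry in) = 10 → A(10), carry out 0
  col 3: 0(0) + 0(0) + 0 (carry in) = 0 → 0(0), carry out 0
Reading digits MSB→LSB: 0AB9
Strip leading zeros: AB9
= 0xAB9


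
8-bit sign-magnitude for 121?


Sign bit: 0 (positive)
Magnitude: 121 = 1111001
= 01111001


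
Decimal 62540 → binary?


Divide by 2 repeatedly:
62540 ÷ 2 = 31270 remainder 0
31270 ÷ 2 = 15635 remainder 0
15635 ÷ 2 = 7817 remainder 1
7817 ÷ 2 = 3908 remainder 1
3908 ÷ 2 = 1954 remainder 0
1954 ÷ 2 = 977 remainder 0
977 ÷ 2 = 488 remainder 1
488 ÷ 2 = 244 remainder 0
244 ÷ 2 = 122 remainder 0
122 ÷ 2 = 61 remainder 0
61 ÷ 2 = 30 remainder 1
30 ÷ 2 = 15 remainder 0
15 ÷ 2 = 7 remainder 1
7 ÷ 2 = 3 remainder 1
3 ÷ 2 = 1 remainder 1
1 ÷ 2 = 0 remainder 1
Reading remainders bottom-up:
= 1111010001001100


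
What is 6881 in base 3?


Divide by 3 repeatedly:
6881 ÷ 3 = 2293 remainder 2
2293 ÷ 3 = 764 remainder 1
764 ÷ 3 = 254 remainder 2
254 ÷ 3 = 84 remainder 2
84 ÷ 3 = 28 remainder 0
28 ÷ 3 = 9 remainder 1
9 ÷ 3 = 3 remainder 0
3 ÷ 3 = 1 remainder 0
1 ÷ 3 = 0 remainder 1
Reading remainders bottom-up:
= 100102212


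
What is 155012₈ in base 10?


Positional values:
Position 0: 2 × 8^0 = 2
Position 1: 1 × 8^1 = 8
Position 2: 0 × 8^2 = 0
Position 3: 5 × 8^3 = 2560
Position 4: 5 × 8^4 = 20480
Position 5: 1 × 8^5 = 32768
Sum = 2 + 8 + 0 + 2560 + 20480 + 32768
= 55818


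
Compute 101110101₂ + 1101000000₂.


Align and add column by column (LSB to MSB, carry propagating):
  00101110101
+ 01101000000
  -----------
  col 0: 1 + 0 + 0 (carry in) = 1 → bit 1, carry out 0
  col 1: 0 + 0 + 0 (carry in) = 0 → bit 0, carry out 0
  col 2: 1 + 0 + 0 (carry in) = 1 → bit 1, carry out 0
  col 3: 0 + 0 + 0 (carry in) = 0 → bit 0, carry out 0
  col 4: 1 + 0 + 0 (carry in) = 1 → bit 1, carry out 0
  col 5: 1 + 0 + 0 (carry in) = 1 → bit 1, carry out 0
  col 6: 1 + 1 + 0 (carry in) = 2 → bit 0, carry out 1
  col 7: 0 + 0 + 1 (carry in) = 1 → bit 1, carry out 0
  col 8: 1 + 1 + 0 (carry in) = 2 → bit 0, carry out 1
  col 9: 0 + 1 + 1 (carry in) = 2 → bit 0, carry out 1
  col 10: 0 + 0 + 1 (carry in) = 1 → bit 1, carry out 0
Reading bits MSB→LSB: 10010110101
Strip leading zeros: 10010110101
= 10010110101


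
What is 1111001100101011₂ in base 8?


Group into 3-bit groups: 001111001100101011
  001 = 1
  111 = 7
  001 = 1
  100 = 4
  101 = 5
  011 = 3
= 0o171453


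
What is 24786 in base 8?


Divide by 8 repeatedly:
24786 ÷ 8 = 3098 remainder 2
3098 ÷ 8 = 387 remainder 2
387 ÷ 8 = 48 remainder 3
48 ÷ 8 = 6 remainder 0
6 ÷ 8 = 0 remainder 6
Reading remainders bottom-up:
= 0o60322


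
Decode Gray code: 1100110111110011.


Gray code: 1100110111110011
MSB stays the same: 1
Each subsequent bit = prev_binary XOR current_gray:
  B[1] = 1 XOR 1 = 0
  B[2] = 0 XOR 0 = 0
  B[3] = 0 XOR 0 = 0
  B[4] = 0 XOR 1 = 1
  B[5] = 1 XOR 1 = 0
  B[6] = 0 XOR 0 = 0
  B[7] = 0 XOR 1 = 1
  B[8] = 1 XOR 1 = 0
  B[9] = 0 XOR 1 = 1
  B[10] = 1 XOR 1 = 0
  B[11] = 0 XOR 1 = 1
  B[12] = 1 XOR 0 = 1
  B[13] = 1 XOR 0 = 1
  B[14] = 1 XOR 1 = 0
  B[15] = 0 XOR 1 = 1
= 1000100101011101 (35165 decimal)


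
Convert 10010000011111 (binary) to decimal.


Positional values:
Bit 0: 1 × 2^0 = 1
Bit 1: 1 × 2^1 = 2
Bit 2: 1 × 2^2 = 4
Bit 3: 1 × 2^3 = 8
Bit 4: 1 × 2^4 = 16
Bit 10: 1 × 2^10 = 1024
Bit 13: 1 × 2^13 = 8192
Sum = 1 + 2 + 4 + 8 + 16 + 1024 + 8192
= 9247
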